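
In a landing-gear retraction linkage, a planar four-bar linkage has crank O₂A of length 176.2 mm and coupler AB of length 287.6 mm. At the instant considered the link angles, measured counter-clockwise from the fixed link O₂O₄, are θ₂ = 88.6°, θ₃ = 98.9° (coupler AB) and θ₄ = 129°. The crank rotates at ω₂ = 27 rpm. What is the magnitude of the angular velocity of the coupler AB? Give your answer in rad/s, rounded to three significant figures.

ω₂ = 2.827 rad/s (from 27 rpm).
Differentiating the loop-closure r₂e^{iθ₂}+r₃e^{iθ₃}=r₁+r₄e^{iθ₄} gives r₂ω₂e^{iθ₂}+r₃ω₃e^{iθ₃}=r₄ω₄e^{iθ₄}.
Eliminating the other unknown: ω₃ = r₂ω₂ sin(θ₄−θ₂) / [r₃ sin(θ₃−θ₄)].
Numerator sine = +0.64812; denominator sine = -0.50151.
Result = 0.1762·2.827·(+0.64812) / (0.2876·(-0.50151)) = -2.2386 rad/s; magnitude 2.2386 rad/s.

2.24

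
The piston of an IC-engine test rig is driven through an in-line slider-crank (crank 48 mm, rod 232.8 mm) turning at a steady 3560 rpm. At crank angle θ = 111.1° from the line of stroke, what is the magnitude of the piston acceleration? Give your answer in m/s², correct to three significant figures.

3430

ω = 2π·3560/60 = 372.8 rad/s
x(θ) = r cosθ + √(L² − r² sin²θ); with ω constant, a = ω²·d²x/dθ².
d²x/dθ² = −r cosθ − r²(cos2θ)/√u − r⁴ sin²2θ/(4u^{3/2}),  u = L² − r² sin²θ = 0.0521904 m².
Substituting r = 0.048 m, L = 0.2328 m, θ = 111.1°: d²x/dθ² = +0.024701 m.
a = ω²·d²x/dθ² = (372.8)²·(+0.024701) = +3433 m/s²;  |a| = 3433 m/s².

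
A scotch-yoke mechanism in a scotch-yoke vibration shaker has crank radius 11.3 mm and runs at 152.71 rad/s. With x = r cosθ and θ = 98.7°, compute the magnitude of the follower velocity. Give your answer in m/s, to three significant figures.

1.71

ω = 152.7 rad/s
x = r cosθ ⇒ ẋ = −rω sinθ.
|v| = rω|sinθ| = 0.0113·152.7·|sin 98.7°| = 1.7058 m/s.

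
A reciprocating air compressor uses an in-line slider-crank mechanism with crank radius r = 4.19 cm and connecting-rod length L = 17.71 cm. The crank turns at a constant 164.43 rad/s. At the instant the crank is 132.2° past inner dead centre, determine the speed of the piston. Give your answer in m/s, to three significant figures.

ω = 164.4 rad/s
For an in-line slider-crank, x = r cosθ + √(L² − r² sin²θ), so v = −rω sinθ·[1 + r cosθ/√(L² − r² sin²θ)].
With r = 0.0419 m, L = 0.1771 m, θ = 132.2°: √(L² − r² sin²θ) = 0.17436 m.
v = −0.0419·164.4·0.74080·[1 + 0.0419·-0.67172/0.17436] = -4.28 m/s.
|v| = 4.28 m/s.

4.28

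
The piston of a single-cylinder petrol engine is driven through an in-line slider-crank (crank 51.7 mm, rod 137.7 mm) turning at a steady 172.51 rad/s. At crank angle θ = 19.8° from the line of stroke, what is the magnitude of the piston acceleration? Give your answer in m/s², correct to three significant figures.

1900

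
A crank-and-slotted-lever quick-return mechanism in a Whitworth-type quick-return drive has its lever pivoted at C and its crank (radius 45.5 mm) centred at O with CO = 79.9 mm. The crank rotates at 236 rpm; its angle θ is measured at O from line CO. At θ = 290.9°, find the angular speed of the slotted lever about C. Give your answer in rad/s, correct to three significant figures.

ω = 24.71 rad/s (from 236 rpm).
Crank pin A relative to C: A = (d + r cosθ, r sinθ); lever angle φ = atan2(r sinθ, d + r cosθ).
Differentiating tanφ: φ̇ = rω(d cosθ + r)/(d² + r² + 2dr cosθ).
d² + r² + 2dr cosθ = |CA|² = 0.0110481 m²;  d cosθ + r = +0.074003 m.
|ω_lever| = |0.0455·24.71·+0.074003| / 0.0110481 = 7.5321 rad/s.

7.53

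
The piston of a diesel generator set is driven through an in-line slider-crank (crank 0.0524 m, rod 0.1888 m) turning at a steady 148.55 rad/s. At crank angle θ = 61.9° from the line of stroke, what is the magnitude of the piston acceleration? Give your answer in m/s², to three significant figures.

ω = 148.6 rad/s
x(θ) = r cosθ + √(L² − r² sin²θ); with ω constant, a = ω²·d²x/dθ².
d²x/dθ² = −r cosθ − r²(cos2θ)/√u − r⁴ sin²2θ/(4u^{3/2}),  u = L² − r² sin²θ = 0.0335088 m².
Substituting r = 0.0524 m, L = 0.1888 m, θ = 61.9°: d²x/dθ² = -0.016549 m.
a = ω²·d²x/dθ² = (148.6)²·(-0.016549) = -365.19 m/s²;  |a| = 365.19 m/s².

365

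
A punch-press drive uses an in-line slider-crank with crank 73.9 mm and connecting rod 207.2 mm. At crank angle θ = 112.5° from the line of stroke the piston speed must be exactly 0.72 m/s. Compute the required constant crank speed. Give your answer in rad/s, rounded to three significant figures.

12.3

For an in-line slider-crank, |v_piston| = rω|sinθ|·[1 + r cosθ/√(L² − r² sin²θ)].
With r = 0.0739 m, L = 0.2072 m, θ = 112.5°: the bracketed kinematic factor |dx/dθ| = 0.058405 m.
ω = v/|dx/dθ| = 0.72/0.058405 = 12.328 rad/s.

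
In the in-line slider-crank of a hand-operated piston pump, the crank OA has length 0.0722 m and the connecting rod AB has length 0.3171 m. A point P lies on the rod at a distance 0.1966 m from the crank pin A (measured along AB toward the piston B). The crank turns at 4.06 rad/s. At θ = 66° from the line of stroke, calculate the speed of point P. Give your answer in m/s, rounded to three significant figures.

ω = 4.06 rad/s.  Crank-pin speed |V_A| = rω = 0.29313 m/s, perpendicular to OA.
Rod angle: sinφ = −(r/L) sinθ ⇒ φ = -12.005°; ω_rod = −rω cosθ/√(L²−r²sin²θ) = -0.3844 rad/s.
V_P = V_A + ω_rod × AP, with AP = 0.1966 m along the rod.
Components: V_Px = −rω sinθ − a·ω_rod·sinφ = -0.28351 m/s;  V_Py = rω cosθ + a·ω_rod·cosφ = +0.045307 m/s.
|V_P| = √(V_Px² + V_Py²) = 0.28711 m/s.

0.287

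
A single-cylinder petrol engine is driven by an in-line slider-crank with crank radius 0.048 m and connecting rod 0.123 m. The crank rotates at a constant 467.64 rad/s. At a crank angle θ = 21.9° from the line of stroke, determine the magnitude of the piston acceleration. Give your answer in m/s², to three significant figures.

12800

ω = 467.6 rad/s
x(θ) = r cosθ + √(L² − r² sin²θ); with ω constant, a = ω²·d²x/dθ².
d²x/dθ² = −r cosθ − r²(cos2θ)/√u − r⁴ sin²2θ/(4u^{3/2}),  u = L² − r² sin²θ = 0.0148085 m².
Substituting r = 0.048 m, L = 0.123 m, θ = 21.9°: d²x/dθ² = -0.058554 m.
a = ω²·d²x/dθ² = (467.6)²·(-0.058554) = -12805 m/s²;  |a| = 12805 m/s².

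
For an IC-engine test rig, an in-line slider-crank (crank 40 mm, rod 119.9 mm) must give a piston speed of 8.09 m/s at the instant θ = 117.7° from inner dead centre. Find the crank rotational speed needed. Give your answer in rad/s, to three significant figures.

273

For an in-line slider-crank, |v_piston| = rω|sinθ|·[1 + r cosθ/√(L² − r² sin²θ)].
With r = 0.04 m, L = 0.1199 m, θ = 117.7°: the bracketed kinematic factor |dx/dθ| = 0.029667 m.
ω = v/|dx/dθ| = 8.09/0.029667 = 272.69 rad/s.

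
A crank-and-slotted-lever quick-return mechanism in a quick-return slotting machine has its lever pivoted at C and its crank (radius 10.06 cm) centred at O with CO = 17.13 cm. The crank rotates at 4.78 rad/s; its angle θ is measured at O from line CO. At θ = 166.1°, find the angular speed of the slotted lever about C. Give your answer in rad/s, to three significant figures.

5.26

ω = 4.78 rad/s
Crank pin A relative to C: A = (d + r cosθ, r sinθ); lever angle φ = atan2(r sinθ, d + r cosθ).
Differentiating tanφ: φ̇ = rω(d cosθ + r)/(d² + r² + 2dr cosθ).
d² + r² + 2dr cosθ = |CA|² = 0.00600776 m²;  d cosθ + r = -0.065684 m.
|ω_lever| = |0.1006·4.78·-0.065684| / 0.00600776 = 5.2574 rad/s.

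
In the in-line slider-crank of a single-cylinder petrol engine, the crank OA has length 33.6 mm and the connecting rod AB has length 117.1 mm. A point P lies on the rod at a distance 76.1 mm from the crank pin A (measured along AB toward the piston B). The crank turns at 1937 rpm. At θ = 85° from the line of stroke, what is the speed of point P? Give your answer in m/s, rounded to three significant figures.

ω = 202.8 rad/s.  Crank-pin speed |V_A| = rω = 6.8155 m/s, perpendicular to OA.
Rod angle: sinφ = −(r/L) sinθ ⇒ φ = -16.609°; ω_rod = −rω cosθ/√(L²−r²sin²θ) = -5.2935 rad/s.
V_P = V_A + ω_rod × AP, with AP = 0.0761 m along the rod.
Components: V_Px = −rω sinθ − a·ω_rod·sinφ = -6.9047 m/s;  V_Py = rω cosθ + a·ω_rod·cosφ = +0.20798 m/s.
|V_P| = √(V_Px² + V_Py²) = 6.9078 m/s.

6.91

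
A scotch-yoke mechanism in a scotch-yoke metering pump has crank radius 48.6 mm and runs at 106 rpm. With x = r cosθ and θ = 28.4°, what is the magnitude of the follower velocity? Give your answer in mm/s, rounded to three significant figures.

ω = 11.1 rad/s (from 106 rpm).
x = r cosθ ⇒ ẋ = −rω sinθ.
|v| = rω|sinθ| = 0.0486·11.1·|sin 28.4°| = 0.25659 m/s = 256.59 mm/s.

257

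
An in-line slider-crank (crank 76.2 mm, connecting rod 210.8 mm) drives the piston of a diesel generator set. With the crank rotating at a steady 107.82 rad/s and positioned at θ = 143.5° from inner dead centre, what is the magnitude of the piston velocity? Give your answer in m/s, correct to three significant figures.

ω = 107.8 rad/s
For an in-line slider-crank, x = r cosθ + √(L² − r² sin²θ), so v = −rω sinθ·[1 + r cosθ/√(L² − r² sin²θ)].
With r = 0.0762 m, L = 0.2108 m, θ = 143.5°: √(L² − r² sin²θ) = 0.20587 m.
v = −0.0762·107.8·0.59482·[1 + 0.0762·-0.80386/0.20587] = -3.4329 m/s.
|v| = 3.4329 m/s.

3.43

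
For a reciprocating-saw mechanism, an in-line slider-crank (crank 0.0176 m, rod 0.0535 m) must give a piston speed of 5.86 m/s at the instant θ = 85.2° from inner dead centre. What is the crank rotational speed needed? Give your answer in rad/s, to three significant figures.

325

For an in-line slider-crank, |v_piston| = rω|sinθ|·[1 + r cosθ/√(L² − r² sin²θ)].
With r = 0.0176 m, L = 0.0535 m, θ = 85.2°: the bracketed kinematic factor |dx/dθ| = 0.018049 m.
ω = v/|dx/dθ| = 5.86/0.018049 = 324.67 rad/s.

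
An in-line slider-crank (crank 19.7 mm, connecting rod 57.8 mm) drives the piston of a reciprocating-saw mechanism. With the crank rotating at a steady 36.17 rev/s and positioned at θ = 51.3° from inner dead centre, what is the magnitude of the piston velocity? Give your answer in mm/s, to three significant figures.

4270

ω = 2π·36.2 = 227.3 rad/s
For an in-line slider-crank, x = r cosθ + √(L² − r² sin²θ), so v = −rω sinθ·[1 + r cosθ/√(L² − r² sin²θ)].
With r = 0.0197 m, L = 0.0578 m, θ = 51.3°: √(L² − r² sin²θ) = 0.055718 m.
v = −0.0197·227.3·0.78043·[1 + 0.0197·0.62524/0.055718] = -4.2665 m/s.
|v| = 4.2665 m/s = 4266.5 mm/s.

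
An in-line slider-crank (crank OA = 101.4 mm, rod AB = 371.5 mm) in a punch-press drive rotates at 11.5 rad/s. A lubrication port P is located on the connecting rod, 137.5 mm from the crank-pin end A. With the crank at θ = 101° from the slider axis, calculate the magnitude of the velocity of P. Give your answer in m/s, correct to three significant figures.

1.13

ω = 11.5 rad/s.  Crank-pin speed |V_A| = rω = 1.1661 m/s, perpendicular to OA.
Rod angle: sinφ = −(r/L) sinθ ⇒ φ = -15.541°; ω_rod = −rω cosθ/√(L²−r²sin²θ) = +0.62166 rad/s.
V_P = V_A + ω_rod × AP, with AP = 0.1375 m along the rod.
Components: V_Px = −rω sinθ − a·ω_rod·sinφ = -1.1218 m/s;  V_Py = rω cosθ + a·ω_rod·cosφ = -0.14015 m/s.
|V_P| = √(V_Px² + V_Py²) = 1.1305 m/s.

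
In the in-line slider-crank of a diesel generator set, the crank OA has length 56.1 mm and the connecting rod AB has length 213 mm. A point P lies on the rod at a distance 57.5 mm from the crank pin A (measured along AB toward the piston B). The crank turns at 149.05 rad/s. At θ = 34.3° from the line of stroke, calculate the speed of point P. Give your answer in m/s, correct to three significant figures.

7.10

ω = 149.1 rad/s.  Crank-pin speed |V_A| = rω = 8.3617 m/s, perpendicular to OA.
Rod angle: sinφ = −(r/L) sinθ ⇒ φ = -8.535°; ω_rod = −rω cosθ/√(L²−r²sin²θ) = -32.793 rad/s.
V_P = V_A + ω_rod × AP, with AP = 0.0575 m along the rod.
Components: V_Px = −rω sinθ − a·ω_rod·sinφ = -4.9919 m/s;  V_Py = rω cosθ + a·ω_rod·cosφ = +5.0429 m/s.
|V_P| = √(V_Px² + V_Py²) = 7.0957 m/s.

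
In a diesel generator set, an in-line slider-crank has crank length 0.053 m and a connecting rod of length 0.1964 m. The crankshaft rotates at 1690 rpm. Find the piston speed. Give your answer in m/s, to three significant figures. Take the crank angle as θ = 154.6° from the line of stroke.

ω = 2π·1690/60 = 177 rad/s
For an in-line slider-crank, x = r cosθ + √(L² − r² sin²θ), so v = −rω sinθ·[1 + r cosθ/√(L² − r² sin²θ)].
With r = 0.053 m, L = 0.1964 m, θ = 154.6°: √(L² − r² sin²θ) = 0.19508 m.
v = −0.053·177·0.42894·[1 + 0.053·-0.90334/0.19508] = -3.0359 m/s.
|v| = 3.0359 m/s.

3.04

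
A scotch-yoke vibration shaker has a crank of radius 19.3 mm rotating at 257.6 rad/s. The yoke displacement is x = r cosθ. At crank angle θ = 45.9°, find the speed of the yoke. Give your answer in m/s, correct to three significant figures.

3.57

ω = 257.6 rad/s
x = r cosθ ⇒ ẋ = −rω sinθ.
|v| = rω|sinθ| = 0.0193·257.6·|sin 45.9°| = 3.5703 m/s.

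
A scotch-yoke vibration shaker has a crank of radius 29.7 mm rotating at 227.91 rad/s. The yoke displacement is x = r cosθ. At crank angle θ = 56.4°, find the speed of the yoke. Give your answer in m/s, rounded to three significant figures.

ω = 227.9 rad/s
x = r cosθ ⇒ ẋ = −rω sinθ.
|v| = rω|sinθ| = 0.0297·227.9·|sin 56.4°| = 5.638 m/s.

5.64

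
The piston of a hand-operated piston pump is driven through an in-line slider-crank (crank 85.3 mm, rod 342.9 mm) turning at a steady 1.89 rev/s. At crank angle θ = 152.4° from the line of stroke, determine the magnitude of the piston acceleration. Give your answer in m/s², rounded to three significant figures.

8.91

ω = 2π·1.89 = 11.88 rad/s
x(θ) = r cosθ + √(L² − r² sin²θ); with ω constant, a = ω²·d²x/dθ².
d²x/dθ² = −r cosθ − r²(cos2θ)/√u − r⁴ sin²2θ/(4u^{3/2}),  u = L² − r² sin²θ = 0.116019 m².
Substituting r = 0.0853 m, L = 0.3429 m, θ = 152.4°: d²x/dθ² = +0.063176 m.
a = ω²·d²x/dθ² = (11.88)²·(+0.063176) = +8.9091 m/s²;  |a| = 8.9091 m/s².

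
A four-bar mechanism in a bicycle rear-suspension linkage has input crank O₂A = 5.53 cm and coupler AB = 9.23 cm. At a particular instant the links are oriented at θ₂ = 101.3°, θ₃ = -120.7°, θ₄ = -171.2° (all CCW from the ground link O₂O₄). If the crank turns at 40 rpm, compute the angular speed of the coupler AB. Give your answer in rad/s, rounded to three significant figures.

ω₂ = 4.189 rad/s (from 40 rpm).
Differentiating the loop-closure r₂e^{iθ₂}+r₃e^{iθ₃}=r₁+r₄e^{iθ₄} gives r₂ω₂e^{iθ₂}+r₃ω₃e^{iθ₃}=r₄ω₄e^{iθ₄}.
Eliminating the other unknown: ω₃ = r₂ω₂ sin(θ₄−θ₂) / [r₃ sin(θ₃−θ₄)].
Numerator sine = +0.99905; denominator sine = +0.77162.
Result = 0.0553·4.189·(+0.99905) / (0.0923·(+0.77162)) = +3.2493 rad/s; magnitude 3.2493 rad/s.

3.25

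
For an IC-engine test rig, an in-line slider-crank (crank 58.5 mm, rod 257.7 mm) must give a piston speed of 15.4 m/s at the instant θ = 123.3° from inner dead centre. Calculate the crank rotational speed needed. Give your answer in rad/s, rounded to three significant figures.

For an in-line slider-crank, |v_piston| = rω|sinθ|·[1 + r cosθ/√(L² − r² sin²θ)].
With r = 0.0585 m, L = 0.2577 m, θ = 123.3°: the bracketed kinematic factor |dx/dθ| = 0.042688 m.
ω = v/|dx/dθ| = 15.4/0.042688 = 360.76 rad/s.

361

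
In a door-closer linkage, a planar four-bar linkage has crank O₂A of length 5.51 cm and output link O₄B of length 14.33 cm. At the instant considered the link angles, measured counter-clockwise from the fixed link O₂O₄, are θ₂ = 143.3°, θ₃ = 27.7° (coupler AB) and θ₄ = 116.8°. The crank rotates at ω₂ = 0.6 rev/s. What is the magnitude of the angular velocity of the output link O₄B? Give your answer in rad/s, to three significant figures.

1.31

ω₂ = 3.77 rad/s (from 0.6 rev/s).
Differentiating the loop-closure r₂e^{iθ₂}+r₃e^{iθ₃}=r₁+r₄e^{iθ₄} gives r₂ω₂e^{iθ₂}+r₃ω₃e^{iθ₃}=r₄ω₄e^{iθ₄}.
Eliminating the other unknown: ω₄ = r₂ω₂ sin(θ₂−θ₃) / [r₄ sin(θ₄−θ₃)].
Numerator sine = +0.90183; denominator sine = +0.99988.
Result = 0.0551·3.77·(+0.90183) / (0.1433·(+0.99988)) = +1.3074 rad/s; magnitude 1.3074 rad/s.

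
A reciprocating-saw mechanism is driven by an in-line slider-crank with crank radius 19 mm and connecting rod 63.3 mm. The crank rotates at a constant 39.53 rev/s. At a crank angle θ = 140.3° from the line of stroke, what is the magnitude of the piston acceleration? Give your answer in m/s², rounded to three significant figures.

ω = 2π·39.5 = 248.4 rad/s
x(θ) = r cosθ + √(L² − r² sin²θ); with ω constant, a = ω²·d²x/dθ².
d²x/dθ² = −r cosθ − r²(cos2θ)/√u − r⁴ sin²2θ/(4u^{3/2}),  u = L² − r² sin²θ = 0.00385959 m².
Substituting r = 0.019 m, L = 0.0633 m, θ = 140.3°: d²x/dθ² = +0.013418 m.
a = ω²·d²x/dθ² = (248.4)²·(+0.013418) = +827.78 m/s²;  |a| = 827.78 m/s².

828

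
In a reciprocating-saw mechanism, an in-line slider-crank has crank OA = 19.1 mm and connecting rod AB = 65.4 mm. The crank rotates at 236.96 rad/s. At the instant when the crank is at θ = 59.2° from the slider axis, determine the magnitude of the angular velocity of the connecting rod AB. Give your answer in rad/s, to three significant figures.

36.6

ω = 237 rad/s
The rod makes angle φ with the slider axis where L sinφ = r sinθ; differentiating, L cosφ·φ̇ = r ω cosθ.
L cosφ = √(L² − r² sin²θ) = 0.063309 m.
|ω_rod| = r ω |cosθ| / √(L² − r² sin²θ) = 0.0191·237·0.51204/0.063309 = 36.606 rad/s.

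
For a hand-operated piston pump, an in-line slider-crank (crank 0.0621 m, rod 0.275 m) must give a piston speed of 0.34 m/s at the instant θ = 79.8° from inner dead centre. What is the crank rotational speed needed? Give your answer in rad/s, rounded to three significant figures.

For an in-line slider-crank, |v_piston| = rω|sinθ|·[1 + r cosθ/√(L² − r² sin²θ)].
With r = 0.0621 m, L = 0.275 m, θ = 79.8°: the bracketed kinematic factor |dx/dθ| = 0.063625 m.
ω = v/|dx/dθ| = 0.34/0.063625 = 5.3438 rad/s.

5.34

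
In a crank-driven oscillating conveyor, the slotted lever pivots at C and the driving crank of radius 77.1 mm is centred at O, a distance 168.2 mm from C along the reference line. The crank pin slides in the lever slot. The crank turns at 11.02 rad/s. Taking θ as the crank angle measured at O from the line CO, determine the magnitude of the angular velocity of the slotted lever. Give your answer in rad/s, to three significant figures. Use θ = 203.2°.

ω = 11.02 rad/s
Crank pin A relative to C: A = (d + r cosθ, r sinθ); lever angle φ = atan2(r sinθ, d + r cosθ).
Differentiating tanφ: φ̇ = rω(d cosθ + r)/(d² + r² + 2dr cosθ).
d² + r² + 2dr cosθ = |CA|² = 0.0103966 m²;  d cosθ + r = -0.077499 m.
|ω_lever| = |0.0771·11.02·-0.077499| / 0.0103966 = 6.3334 rad/s.

6.33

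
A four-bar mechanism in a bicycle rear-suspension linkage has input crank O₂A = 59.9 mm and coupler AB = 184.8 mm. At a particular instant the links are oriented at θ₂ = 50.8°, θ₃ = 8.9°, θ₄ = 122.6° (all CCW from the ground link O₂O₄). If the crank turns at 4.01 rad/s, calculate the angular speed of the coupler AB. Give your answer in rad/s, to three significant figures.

ω₂ = 4.01 rad/s
Differentiating the loop-closure r₂e^{iθ₂}+r₃e^{iθ₃}=r₁+r₄e^{iθ₄} gives r₂ω₂e^{iθ₂}+r₃ω₃e^{iθ₃}=r₄ω₄e^{iθ₄}.
Eliminating the other unknown: ω₃ = r₂ω₂ sin(θ₄−θ₂) / [r₃ sin(θ₃−θ₄)].
Numerator sine = +0.94997; denominator sine = -0.91566.
Result = 0.0599·4.01·(+0.94997) / (0.1848·(-0.91566)) = -1.3485 rad/s; magnitude 1.3485 rad/s.

1.35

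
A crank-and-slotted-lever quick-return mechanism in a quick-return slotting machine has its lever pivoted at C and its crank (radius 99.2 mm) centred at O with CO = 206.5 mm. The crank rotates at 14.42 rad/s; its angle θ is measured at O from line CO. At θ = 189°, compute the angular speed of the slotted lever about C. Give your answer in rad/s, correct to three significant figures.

ω = 14.42 rad/s
Crank pin A relative to C: A = (d + r cosθ, r sinθ); lever angle φ = atan2(r sinθ, d + r cosθ).
Differentiating tanφ: φ̇ = rω(d cosθ + r)/(d² + r² + 2dr cosθ).
d² + r² + 2dr cosθ = |CA|² = 0.0120177 m²;  d cosθ + r = -0.10476 m.
|ω_lever| = |0.0992·14.42·-0.10476| / 0.0120177 = 12.469 rad/s.

12.5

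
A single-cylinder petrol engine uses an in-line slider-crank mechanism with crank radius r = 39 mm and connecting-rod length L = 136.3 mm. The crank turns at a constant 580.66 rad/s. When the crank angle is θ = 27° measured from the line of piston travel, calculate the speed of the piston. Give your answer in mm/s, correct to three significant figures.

12900

ω = 580.7 rad/s
For an in-line slider-crank, x = r cosθ + √(L² − r² sin²θ), so v = −rω sinθ·[1 + r cosθ/√(L² − r² sin²θ)].
With r = 0.039 m, L = 0.1363 m, θ = 27°: √(L² − r² sin²θ) = 0.13515 m.
v = −0.039·580.7·0.45399·[1 + 0.039·0.89101/0.13515] = -12.924 m/s.
|v| = 12.924 m/s = 12924 mm/s.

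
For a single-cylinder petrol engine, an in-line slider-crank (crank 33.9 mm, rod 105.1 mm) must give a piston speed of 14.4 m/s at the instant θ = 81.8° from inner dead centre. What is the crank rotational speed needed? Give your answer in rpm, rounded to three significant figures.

3910

For an in-line slider-crank, |v_piston| = rω|sinθ|·[1 + r cosθ/√(L² − r² sin²θ)].
With r = 0.0339 m, L = 0.1051 m, θ = 81.8°: the bracketed kinematic factor |dx/dθ| = 0.035182 m.
ω = v/|dx/dθ| = 14.4/0.035182 = 409.3 rad/s.
N = 60ω/(2π) = 3908.5 rpm.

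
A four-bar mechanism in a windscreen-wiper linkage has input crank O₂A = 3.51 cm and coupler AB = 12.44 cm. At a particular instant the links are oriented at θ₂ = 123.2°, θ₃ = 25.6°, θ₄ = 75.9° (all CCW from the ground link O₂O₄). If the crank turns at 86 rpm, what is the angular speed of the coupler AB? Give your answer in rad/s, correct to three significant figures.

ω₂ = 9.006 rad/s (from 86 rpm).
Differentiating the loop-closure r₂e^{iθ₂}+r₃e^{iθ₃}=r₁+r₄e^{iθ₄} gives r₂ω₂e^{iθ₂}+r₃ω₃e^{iθ₃}=r₄ω₄e^{iθ₄}.
Eliminating the other unknown: ω₃ = r₂ω₂ sin(θ₄−θ₂) / [r₃ sin(θ₃−θ₄)].
Numerator sine = -0.73491; denominator sine = -0.76940.
Result = 0.0351·9.006·(-0.73491) / (0.1244·(-0.76940)) = +2.4272 rad/s; magnitude 2.4272 rad/s.

2.43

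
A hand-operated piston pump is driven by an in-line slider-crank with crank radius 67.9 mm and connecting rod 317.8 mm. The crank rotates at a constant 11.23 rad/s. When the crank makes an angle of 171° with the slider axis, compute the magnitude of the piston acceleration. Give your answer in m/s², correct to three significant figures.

ω = 11.23 rad/s
x(θ) = r cosθ + √(L² − r² sin²θ); with ω constant, a = ω²·d²x/dθ².
d²x/dθ² = −r cosθ − r²(cos2θ)/√u − r⁴ sin²2θ/(4u^{3/2}),  u = L² − r² sin²θ = 0.100884 m².
Substituting r = 0.0679 m, L = 0.3178 m, θ = 171°: d²x/dθ² = +0.053243 m.
a = ω²·d²x/dθ² = (11.23)²·(+0.053243) = +6.7147 m/s²;  |a| = 6.7147 m/s².

6.71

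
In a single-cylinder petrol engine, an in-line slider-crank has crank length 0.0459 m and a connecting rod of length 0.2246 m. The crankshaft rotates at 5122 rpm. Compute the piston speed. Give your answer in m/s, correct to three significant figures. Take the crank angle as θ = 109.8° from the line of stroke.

21.5

ω = 2π·5122/60 = 536.4 rad/s
For an in-line slider-crank, x = r cosθ + √(L² − r² sin²θ), so v = −rω sinθ·[1 + r cosθ/√(L² − r² sin²θ)].
With r = 0.0459 m, L = 0.2246 m, θ = 109.8°: √(L² − r² sin²θ) = 0.22041 m.
v = −0.0459·536.4·0.94088·[1 + 0.0459·-0.33874/0.22041] = -21.53 m/s.
|v| = 21.53 m/s.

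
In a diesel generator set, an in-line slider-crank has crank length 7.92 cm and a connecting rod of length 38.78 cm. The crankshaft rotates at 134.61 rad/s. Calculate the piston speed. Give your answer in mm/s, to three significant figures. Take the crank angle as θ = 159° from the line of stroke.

3090

ω = 134.6 rad/s
For an in-line slider-crank, x = r cosθ + √(L² − r² sin²θ), so v = −rω sinθ·[1 + r cosθ/√(L² − r² sin²θ)].
With r = 0.0792 m, L = 0.3878 m, θ = 159°: √(L² − r² sin²θ) = 0.38676 m.
v = −0.0792·134.6·0.35837·[1 + 0.0792·-0.93358/0.38676] = -3.0902 m/s.
|v| = 3.0902 m/s = 3090.2 mm/s.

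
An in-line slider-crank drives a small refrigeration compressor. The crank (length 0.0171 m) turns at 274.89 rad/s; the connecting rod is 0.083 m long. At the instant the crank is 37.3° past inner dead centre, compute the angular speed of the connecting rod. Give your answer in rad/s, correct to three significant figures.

45.4

ω = 274.9 rad/s
The rod makes angle φ with the slider axis where L sinφ = r sinθ; differentiating, L cosφ·φ̇ = r ω cosθ.
L cosφ = √(L² − r² sin²θ) = 0.082351 m.
|ω_rod| = r ω |cosθ| / √(L² − r² sin²θ) = 0.0171·274.9·0.79547/0.082351 = 45.406 rad/s.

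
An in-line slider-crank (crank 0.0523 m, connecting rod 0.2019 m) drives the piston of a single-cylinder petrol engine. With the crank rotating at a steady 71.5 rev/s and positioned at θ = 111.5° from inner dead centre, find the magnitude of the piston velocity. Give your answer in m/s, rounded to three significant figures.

19.7

ω = 2π·71.5 = 449.2 rad/s
For an in-line slider-crank, x = r cosθ + √(L² − r² sin²θ), so v = −rω sinθ·[1 + r cosθ/√(L² − r² sin²θ)].
With r = 0.0523 m, L = 0.2019 m, θ = 111.5°: √(L² − r² sin²θ) = 0.19595 m.
v = −0.0523·449.2·0.93042·[1 + 0.0523·-0.36650/0.19595] = -19.722 m/s.
|v| = 19.722 m/s.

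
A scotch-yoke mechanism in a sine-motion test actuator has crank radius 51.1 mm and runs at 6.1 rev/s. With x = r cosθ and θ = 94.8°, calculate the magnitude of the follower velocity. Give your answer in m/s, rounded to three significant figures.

1.95

ω = 38.33 rad/s (from 6.1 rev/s).
x = r cosθ ⇒ ẋ = −rω sinθ.
|v| = rω|sinθ| = 0.0511·38.33·|sin 94.8°| = 1.9517 m/s.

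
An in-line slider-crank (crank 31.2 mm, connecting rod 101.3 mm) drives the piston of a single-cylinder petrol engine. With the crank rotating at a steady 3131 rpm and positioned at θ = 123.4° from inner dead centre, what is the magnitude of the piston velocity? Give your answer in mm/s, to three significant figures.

7040

ω = 2π·3131/60 = 327.9 rad/s
For an in-line slider-crank, x = r cosθ + √(L² − r² sin²θ), so v = −rω sinθ·[1 + r cosθ/√(L² − r² sin²θ)].
With r = 0.0312 m, L = 0.1013 m, θ = 123.4°: √(L² − r² sin²θ) = 0.097894 m.
v = −0.0312·327.9·0.83485·[1 + 0.0312·-0.55048/0.097894] = -7.042 m/s.
|v| = 7.042 m/s = 7042 mm/s.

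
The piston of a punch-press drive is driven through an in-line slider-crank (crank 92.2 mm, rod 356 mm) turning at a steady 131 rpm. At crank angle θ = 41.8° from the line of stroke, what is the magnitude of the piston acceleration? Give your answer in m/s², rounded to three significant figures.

13.5

ω = 2π·131/60 = 13.72 rad/s
x(θ) = r cosθ + √(L² − r² sin²θ); with ω constant, a = ω²·d²x/dθ².
d²x/dθ² = −r cosθ − r²(cos2θ)/√u − r⁴ sin²2θ/(4u^{3/2}),  u = L² − r² sin²θ = 0.122959 m².
Substituting r = 0.0922 m, L = 0.356 m, θ = 41.8°: d²x/dθ² = -0.071849 m.
a = ω²·d²x/dθ² = (13.72)²·(-0.071849) = -13.521 m/s²;  |a| = 13.521 m/s².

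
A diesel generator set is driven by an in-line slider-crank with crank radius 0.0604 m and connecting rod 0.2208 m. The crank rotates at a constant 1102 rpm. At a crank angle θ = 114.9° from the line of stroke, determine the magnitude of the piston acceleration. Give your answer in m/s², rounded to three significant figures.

483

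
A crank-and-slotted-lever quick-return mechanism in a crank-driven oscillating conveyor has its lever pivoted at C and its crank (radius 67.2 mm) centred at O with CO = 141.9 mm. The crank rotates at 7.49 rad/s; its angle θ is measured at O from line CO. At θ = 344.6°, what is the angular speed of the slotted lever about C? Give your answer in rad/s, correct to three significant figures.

ω = 7.49 rad/s
Crank pin A relative to C: A = (d + r cosθ, r sinθ); lever angle φ = atan2(r sinθ, d + r cosθ).
Differentiating tanφ: φ̇ = rω(d cosθ + r)/(d² + r² + 2dr cosθ).
d² + r² + 2dr cosθ = |CA|² = 0.0430381 m²;  d cosθ + r = +0.20401 m.
|ω_lever| = |0.0672·7.49·+0.20401| / 0.0430381 = 2.3858 rad/s.

2.39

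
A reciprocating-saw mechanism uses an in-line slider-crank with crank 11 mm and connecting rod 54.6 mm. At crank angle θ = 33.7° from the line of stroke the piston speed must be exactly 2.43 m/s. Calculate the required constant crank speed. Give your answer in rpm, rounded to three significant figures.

3250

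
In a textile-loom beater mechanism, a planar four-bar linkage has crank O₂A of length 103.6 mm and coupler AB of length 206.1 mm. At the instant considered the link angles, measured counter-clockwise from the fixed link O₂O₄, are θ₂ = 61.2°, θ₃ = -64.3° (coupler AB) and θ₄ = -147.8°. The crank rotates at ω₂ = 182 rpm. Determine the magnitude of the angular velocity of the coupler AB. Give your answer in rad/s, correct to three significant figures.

ω₂ = 19.06 rad/s (from 182 rpm).
Differentiating the loop-closure r₂e^{iθ₂}+r₃e^{iθ₃}=r₁+r₄e^{iθ₄} gives r₂ω₂e^{iθ₂}+r₃ω₃e^{iθ₃}=r₄ω₄e^{iθ₄}.
Eliminating the other unknown: ω₃ = r₂ω₂ sin(θ₄−θ₂) / [r₃ sin(θ₃−θ₄)].
Numerator sine = +0.48481; denominator sine = +0.99357.
Result = 0.1036·19.06·(+0.48481) / (0.2061·(+0.99357)) = +4.6747 rad/s; magnitude 4.6747 rad/s.

4.67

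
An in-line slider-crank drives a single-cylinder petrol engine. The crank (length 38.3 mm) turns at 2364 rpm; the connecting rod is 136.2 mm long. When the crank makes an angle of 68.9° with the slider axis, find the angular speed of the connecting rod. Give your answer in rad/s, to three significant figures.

ω = 247.6 rad/s (converted from 2364 rpm).
The rod makes angle φ with the slider axis where L sinφ = r sinθ; differentiating, L cosφ·φ̇ = r ω cosθ.
L cosφ = √(L² − r² sin²θ) = 0.13143 m.
|ω_rod| = r ω |cosθ| / √(L² − r² sin²θ) = 0.0383·247.6·0.36000/0.13143 = 25.971 rad/s.

26.0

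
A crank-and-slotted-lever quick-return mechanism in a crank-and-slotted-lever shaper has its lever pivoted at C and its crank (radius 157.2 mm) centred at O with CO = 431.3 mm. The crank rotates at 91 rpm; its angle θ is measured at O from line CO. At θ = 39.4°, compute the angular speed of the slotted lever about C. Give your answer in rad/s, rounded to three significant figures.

ω = 9.529 rad/s (from 91 rpm).
Crank pin A relative to C: A = (d + r cosθ, r sinθ); lever angle φ = atan2(r sinθ, d + r cosθ).
Differentiating tanφ: φ̇ = rω(d cosθ + r)/(d² + r² + 2dr cosθ).
d² + r² + 2dr cosθ = |CA|² = 0.315515 m²;  d cosθ + r = +0.49048 m.
|ω_lever| = |0.1572·9.529·+0.49048| / 0.315515 = 2.3288 rad/s.

2.33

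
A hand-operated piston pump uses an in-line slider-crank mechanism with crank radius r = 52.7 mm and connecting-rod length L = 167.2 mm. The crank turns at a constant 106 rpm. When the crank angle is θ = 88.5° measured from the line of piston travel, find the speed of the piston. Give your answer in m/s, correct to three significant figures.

0.590

ω = 2π·106/60 = 11.1 rad/s
For an in-line slider-crank, x = r cosθ + √(L² − r² sin²θ), so v = −rω sinθ·[1 + r cosθ/√(L² − r² sin²θ)].
With r = 0.0527 m, L = 0.1672 m, θ = 88.5°: √(L² − r² sin²θ) = 0.15868 m.
v = −0.0527·11.1·0.99966·[1 + 0.0527·0.02618/0.15868] = -0.58987 m/s.
|v| = 0.58987 m/s.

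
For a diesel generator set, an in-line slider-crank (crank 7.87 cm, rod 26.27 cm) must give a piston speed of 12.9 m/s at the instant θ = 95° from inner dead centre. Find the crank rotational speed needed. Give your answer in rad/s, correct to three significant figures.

For an in-line slider-crank, |v_piston| = rω|sinθ|·[1 + r cosθ/√(L² − r² sin²θ)].
With r = 0.0787 m, L = 0.2627 m, θ = 95°: the bracketed kinematic factor |dx/dθ| = 0.076256 m.
ω = v/|dx/dθ| = 12.9/0.076256 = 169.17 rad/s.

169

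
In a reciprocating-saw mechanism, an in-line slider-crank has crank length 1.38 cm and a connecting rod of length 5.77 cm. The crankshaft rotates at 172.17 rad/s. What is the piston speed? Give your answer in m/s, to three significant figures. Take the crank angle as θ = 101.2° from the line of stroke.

ω = 172.2 rad/s
For an in-line slider-crank, x = r cosθ + √(L² − r² sin²θ), so v = −rω sinθ·[1 + r cosθ/√(L² − r² sin²θ)].
With r = 0.0138 m, L = 0.0577 m, θ = 101.2°: √(L² − r² sin²θ) = 0.05609 m.
v = −0.0138·172.2·0.98096·[1 + 0.0138·-0.19423/0.05609] = -2.2193 m/s.
|v| = 2.2193 m/s.

2.22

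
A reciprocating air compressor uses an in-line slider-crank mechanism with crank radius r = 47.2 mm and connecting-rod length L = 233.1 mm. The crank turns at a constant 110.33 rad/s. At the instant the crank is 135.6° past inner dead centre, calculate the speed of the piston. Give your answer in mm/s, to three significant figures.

3110

ω = 110.3 rad/s
For an in-line slider-crank, x = r cosθ + √(L² − r² sin²θ), so v = −rω sinθ·[1 + r cosθ/√(L² − r² sin²θ)].
With r = 0.0472 m, L = 0.2331 m, θ = 135.6°: √(L² − r² sin²θ) = 0.23075 m.
v = −0.0472·110.3·0.69966·[1 + 0.0472·-0.71447/0.23075] = -3.1111 m/s.
|v| = 3.1111 m/s = 3111.1 mm/s.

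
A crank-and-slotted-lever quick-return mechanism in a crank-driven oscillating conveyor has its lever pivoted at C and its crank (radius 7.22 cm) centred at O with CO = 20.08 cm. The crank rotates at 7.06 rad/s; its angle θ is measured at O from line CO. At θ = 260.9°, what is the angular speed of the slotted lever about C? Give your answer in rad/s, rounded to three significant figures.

ω = 7.06 rad/s
Crank pin A relative to C: A = (d + r cosθ, r sinθ); lever angle φ = atan2(r sinθ, d + r cosθ).
Differentiating tanφ: φ̇ = rω(d cosθ + r)/(d² + r² + 2dr cosθ).
d² + r² + 2dr cosθ = |CA|² = 0.0409476 m²;  d cosθ + r = +0.040442 m.
|ω_lever| = |0.0722·7.06·+0.040442| / 0.0409476 = 0.50344 rad/s.

0.503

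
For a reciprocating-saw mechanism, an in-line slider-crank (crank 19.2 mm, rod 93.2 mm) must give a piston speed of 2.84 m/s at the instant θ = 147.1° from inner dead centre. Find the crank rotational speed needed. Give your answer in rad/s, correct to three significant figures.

For an in-line slider-crank, |v_piston| = rω|sinθ|·[1 + r cosθ/√(L² − r² sin²θ)].
With r = 0.0192 m, L = 0.0932 m, θ = 147.1°: the bracketed kinematic factor |dx/dθ| = 0.0086137 m.
ω = v/|dx/dθ| = 2.84/0.0086137 = 329.71 rad/s.

330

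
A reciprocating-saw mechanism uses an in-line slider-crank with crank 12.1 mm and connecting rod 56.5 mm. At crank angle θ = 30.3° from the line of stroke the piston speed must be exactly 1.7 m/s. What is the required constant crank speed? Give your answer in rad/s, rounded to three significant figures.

For an in-line slider-crank, |v_piston| = rω|sinθ|·[1 + r cosθ/√(L² − r² sin²θ)].
With r = 0.0121 m, L = 0.0565 m, θ = 30.3°: the bracketed kinematic factor |dx/dθ| = 0.0072402 m.
ω = v/|dx/dθ| = 1.7/0.0072402 = 234.8 rad/s.

235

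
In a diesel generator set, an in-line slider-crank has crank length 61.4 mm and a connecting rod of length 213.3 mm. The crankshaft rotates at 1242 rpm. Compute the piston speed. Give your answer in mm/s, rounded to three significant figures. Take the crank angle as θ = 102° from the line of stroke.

ω = 2π·1242/60 = 130.1 rad/s
For an in-line slider-crank, x = r cosθ + √(L² − r² sin²θ), so v = −rω sinθ·[1 + r cosθ/√(L² − r² sin²θ)].
With r = 0.0614 m, L = 0.2133 m, θ = 102°: √(L² − r² sin²θ) = 0.20467 m.
v = −0.0614·130.1·0.97815·[1 + 0.0614·-0.20791/0.20467] = -7.3241 m/s.
|v| = 7.3241 m/s = 7324.1 mm/s.

7320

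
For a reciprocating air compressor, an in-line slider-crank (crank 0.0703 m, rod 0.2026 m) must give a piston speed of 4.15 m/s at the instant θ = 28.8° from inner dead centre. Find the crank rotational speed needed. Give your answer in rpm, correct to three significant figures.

For an in-line slider-crank, |v_piston| = rω|sinθ|·[1 + r cosθ/√(L² − r² sin²θ)].
With r = 0.0703 m, L = 0.2026 m, θ = 28.8°: the bracketed kinematic factor |dx/dθ| = 0.044312 m.
ω = v/|dx/dθ| = 4.15/0.044312 = 93.654 rad/s.
N = 60ω/(2π) = 894.33 rpm.

894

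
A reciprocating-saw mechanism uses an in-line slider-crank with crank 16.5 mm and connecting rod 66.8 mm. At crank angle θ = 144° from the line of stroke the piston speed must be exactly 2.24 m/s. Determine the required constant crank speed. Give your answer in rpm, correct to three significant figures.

For an in-line slider-crank, |v_piston| = rω|sinθ|·[1 + r cosθ/√(L² − r² sin²θ)].
With r = 0.0165 m, L = 0.0668 m, θ = 144°: the bracketed kinematic factor |dx/dθ| = 0.0077396 m.
ω = v/|dx/dθ| = 2.24/0.0077396 = 289.42 rad/s.
N = 60ω/(2π) = 2763.7 rpm.

2760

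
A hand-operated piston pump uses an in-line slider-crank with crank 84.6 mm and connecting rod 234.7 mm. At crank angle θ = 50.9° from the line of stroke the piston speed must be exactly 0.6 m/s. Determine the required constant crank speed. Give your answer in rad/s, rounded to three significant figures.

7.39

For an in-line slider-crank, |v_piston| = rω|sinθ|·[1 + r cosθ/√(L² − r² sin²θ)].
With r = 0.0846 m, L = 0.2347 m, θ = 50.9°: the bracketed kinematic factor |dx/dθ| = 0.081199 m.
ω = v/|dx/dθ| = 0.6/0.081199 = 7.3892 rad/s.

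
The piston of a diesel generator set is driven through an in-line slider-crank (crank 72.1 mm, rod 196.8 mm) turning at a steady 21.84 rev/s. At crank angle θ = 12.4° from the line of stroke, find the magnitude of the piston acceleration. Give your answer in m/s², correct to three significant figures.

ω = 2π·21.8 = 137.2 rad/s
x(θ) = r cosθ + √(L² − r² sin²θ); with ω constant, a = ω²·d²x/dθ².
d²x/dθ² = −r cosθ − r²(cos2θ)/√u − r⁴ sin²2θ/(4u^{3/2}),  u = L² − r² sin²θ = 0.0384905 m².
Substituting r = 0.0721 m, L = 0.1968 m, θ = 12.4°: d²x/dθ² = -0.094629 m.
a = ω²·d²x/dθ² = (137.2)²·(-0.094629) = -1781.9 m/s²;  |a| = 1781.9 m/s².

1780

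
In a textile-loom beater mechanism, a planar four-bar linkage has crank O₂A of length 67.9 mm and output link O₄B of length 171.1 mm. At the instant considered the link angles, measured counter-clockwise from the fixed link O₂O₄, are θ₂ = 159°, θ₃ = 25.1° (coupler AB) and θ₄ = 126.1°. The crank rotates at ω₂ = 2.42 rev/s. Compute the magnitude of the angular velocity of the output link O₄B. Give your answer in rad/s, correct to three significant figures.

4.43

ω₂ = 15.21 rad/s (from 2.42 rev/s).
Differentiating the loop-closure r₂e^{iθ₂}+r₃e^{iθ₃}=r₁+r₄e^{iθ₄} gives r₂ω₂e^{iθ₂}+r₃ω₃e^{iθ₃}=r₄ω₄e^{iθ₄}.
Eliminating the other unknown: ω₄ = r₂ω₂ sin(θ₂−θ₃) / [r₄ sin(θ₄−θ₃)].
Numerator sine = +0.72055; denominator sine = +0.98163.
Result = 0.0679·15.21·(+0.72055) / (0.1711·(+0.98163)) = +4.4293 rad/s; magnitude 4.4293 rad/s.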